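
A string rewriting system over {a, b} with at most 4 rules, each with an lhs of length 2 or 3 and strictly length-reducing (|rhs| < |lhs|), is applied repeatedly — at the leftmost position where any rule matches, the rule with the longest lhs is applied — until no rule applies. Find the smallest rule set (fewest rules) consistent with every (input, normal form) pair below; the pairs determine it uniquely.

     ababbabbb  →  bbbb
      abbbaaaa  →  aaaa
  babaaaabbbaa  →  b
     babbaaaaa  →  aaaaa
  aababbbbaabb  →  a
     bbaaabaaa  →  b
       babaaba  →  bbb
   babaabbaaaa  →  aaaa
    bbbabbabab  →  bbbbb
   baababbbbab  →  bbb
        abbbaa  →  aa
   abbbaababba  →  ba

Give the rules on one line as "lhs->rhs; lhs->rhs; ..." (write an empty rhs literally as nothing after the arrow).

ab->; aba->b; abb->; baa->aa

  | ababbabbb => bbbabbb => bbbb
  | abbbaaaa => baaaa => aaaa
  | babaaaabbbaa => bbaaabbbaa => baaabbbaa => aaabbbaa => aabaa => aba => b
  | babbaaaaa => baaaaa => aaaaa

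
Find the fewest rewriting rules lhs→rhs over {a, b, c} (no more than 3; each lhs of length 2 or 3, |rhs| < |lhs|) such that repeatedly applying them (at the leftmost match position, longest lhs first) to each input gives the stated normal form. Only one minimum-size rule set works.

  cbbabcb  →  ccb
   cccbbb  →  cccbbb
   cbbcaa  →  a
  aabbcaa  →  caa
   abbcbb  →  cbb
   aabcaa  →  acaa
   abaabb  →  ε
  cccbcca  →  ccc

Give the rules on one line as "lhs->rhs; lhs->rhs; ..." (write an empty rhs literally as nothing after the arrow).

ab->; bc->c; cca->

  | cbbabcb => cbbcb => cbcb => ccb
  | cccbbb
  | cbbcaa => cbcaa => ccaa => a
  | aabbcaa => abcaa => caa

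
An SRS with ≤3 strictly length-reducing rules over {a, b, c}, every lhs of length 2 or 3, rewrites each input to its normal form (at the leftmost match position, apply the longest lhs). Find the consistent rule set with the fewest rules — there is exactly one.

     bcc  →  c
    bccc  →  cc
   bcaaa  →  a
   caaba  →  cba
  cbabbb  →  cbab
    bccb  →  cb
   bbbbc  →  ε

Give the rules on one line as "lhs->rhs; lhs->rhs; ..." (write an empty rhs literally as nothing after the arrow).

aa->; bb->b; bc->

  | bcc => c
  | bccc => cc
  | bcaaa => aaa => a
  | caaba => cba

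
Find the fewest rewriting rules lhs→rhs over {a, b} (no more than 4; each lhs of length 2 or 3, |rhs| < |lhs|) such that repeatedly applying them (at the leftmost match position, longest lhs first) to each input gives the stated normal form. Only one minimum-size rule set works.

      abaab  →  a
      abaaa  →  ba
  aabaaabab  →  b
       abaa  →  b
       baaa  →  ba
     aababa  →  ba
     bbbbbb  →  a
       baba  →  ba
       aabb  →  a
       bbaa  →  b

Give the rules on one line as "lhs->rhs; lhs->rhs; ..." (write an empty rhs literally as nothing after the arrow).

aa->b; ab->b; bb->b; bbb->a

  | abaab => baab => bbb => a
  | abaaa => baaa => bba => ba
  | aabaaabab => bbaaabab => baaabab => bbabab => babab => bbab => bab => bb => b
  | abaa => baa => bb => b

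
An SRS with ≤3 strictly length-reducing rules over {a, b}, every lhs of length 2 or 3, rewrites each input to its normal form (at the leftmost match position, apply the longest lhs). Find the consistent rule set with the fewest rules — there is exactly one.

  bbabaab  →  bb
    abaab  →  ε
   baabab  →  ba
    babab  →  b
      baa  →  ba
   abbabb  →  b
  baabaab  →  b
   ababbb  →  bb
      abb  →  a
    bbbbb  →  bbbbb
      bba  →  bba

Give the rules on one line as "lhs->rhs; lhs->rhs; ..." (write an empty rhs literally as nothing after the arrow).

  | bbabaab => bbaaab => bbaab => bb
  | abaab => aaab => aab => ε
  | baabab => bab => ba
  | babab => baab => b

aa->a; aab->; ab->a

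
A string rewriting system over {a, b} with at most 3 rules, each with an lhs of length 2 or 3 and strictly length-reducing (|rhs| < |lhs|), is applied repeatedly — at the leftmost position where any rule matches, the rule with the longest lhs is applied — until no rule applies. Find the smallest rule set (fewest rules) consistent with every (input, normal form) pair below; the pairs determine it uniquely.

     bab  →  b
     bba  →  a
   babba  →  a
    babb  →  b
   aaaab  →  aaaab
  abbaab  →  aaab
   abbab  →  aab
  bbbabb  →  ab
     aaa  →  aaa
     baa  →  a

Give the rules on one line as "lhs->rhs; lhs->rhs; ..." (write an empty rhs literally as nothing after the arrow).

ba->; bb->b; bba->a

  | bab => b
  | bba => a
  | babba => bba => a
  | babb => bb => b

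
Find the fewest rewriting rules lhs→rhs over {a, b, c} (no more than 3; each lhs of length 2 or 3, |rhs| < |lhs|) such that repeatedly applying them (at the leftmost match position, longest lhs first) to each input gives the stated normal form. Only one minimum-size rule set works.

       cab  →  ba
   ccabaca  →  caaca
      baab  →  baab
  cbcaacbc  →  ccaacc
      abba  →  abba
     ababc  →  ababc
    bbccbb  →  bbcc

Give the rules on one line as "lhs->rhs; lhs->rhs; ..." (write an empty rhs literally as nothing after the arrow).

  | cab => ba
  | ccabaca => cbaaca => caaca
  | baab
  | cbcaacbc => ccaacbc => ccaacc

cab->ba; cb->c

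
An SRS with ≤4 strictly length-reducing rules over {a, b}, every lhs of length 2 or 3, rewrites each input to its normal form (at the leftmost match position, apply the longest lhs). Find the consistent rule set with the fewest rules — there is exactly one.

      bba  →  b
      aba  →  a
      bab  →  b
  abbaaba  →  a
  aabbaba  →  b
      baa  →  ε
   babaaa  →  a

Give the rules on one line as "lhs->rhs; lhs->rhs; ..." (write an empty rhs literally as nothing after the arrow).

  | bba => b
  | aba => a
  | bab => b
  | abbaaba => abaaba => aaaba => aba => a

aa->; ba->; baa->aa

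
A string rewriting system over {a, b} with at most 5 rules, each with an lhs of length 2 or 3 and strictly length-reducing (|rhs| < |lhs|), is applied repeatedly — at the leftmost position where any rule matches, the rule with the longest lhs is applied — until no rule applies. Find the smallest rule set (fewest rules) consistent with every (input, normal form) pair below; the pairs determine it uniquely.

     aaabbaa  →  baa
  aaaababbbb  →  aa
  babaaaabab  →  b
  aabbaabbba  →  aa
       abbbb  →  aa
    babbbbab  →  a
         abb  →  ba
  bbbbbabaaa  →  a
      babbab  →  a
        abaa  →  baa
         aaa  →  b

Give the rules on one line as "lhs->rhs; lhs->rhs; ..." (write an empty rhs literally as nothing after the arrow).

aaa->b; ab->b; abb->ba; bb->a

  | aaabbaa => bbbaa => abaa => baa
  | aaaababbbb => bababbbb => bbabbbb => aabbbb => ababb => babb => bba => aa
  | babaaaabab => bbaaaabab => aaaaabab => baabab => babab => bbab => aab => ab => b
  | aabbaabbba => abaaabbba => baaabbba => bbbbba => abbba => baba => bba => aa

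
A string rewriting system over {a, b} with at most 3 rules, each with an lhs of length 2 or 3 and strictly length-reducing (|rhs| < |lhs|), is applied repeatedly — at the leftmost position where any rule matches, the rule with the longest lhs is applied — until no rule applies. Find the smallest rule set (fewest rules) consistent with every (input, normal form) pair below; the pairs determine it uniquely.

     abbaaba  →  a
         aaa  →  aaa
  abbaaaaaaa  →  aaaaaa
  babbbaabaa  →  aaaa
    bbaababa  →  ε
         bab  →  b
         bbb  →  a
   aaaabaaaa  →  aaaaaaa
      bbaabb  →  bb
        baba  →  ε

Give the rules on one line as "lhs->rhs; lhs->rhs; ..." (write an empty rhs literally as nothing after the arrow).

ba->; bbb->a

  | abbaaba => ababa => aba => a
  | aaa
  | abbaaaaaaa => abaaaaaa => aaaaaa
  | babbbaabaa => bbbaabaa => aaabaa => aaaa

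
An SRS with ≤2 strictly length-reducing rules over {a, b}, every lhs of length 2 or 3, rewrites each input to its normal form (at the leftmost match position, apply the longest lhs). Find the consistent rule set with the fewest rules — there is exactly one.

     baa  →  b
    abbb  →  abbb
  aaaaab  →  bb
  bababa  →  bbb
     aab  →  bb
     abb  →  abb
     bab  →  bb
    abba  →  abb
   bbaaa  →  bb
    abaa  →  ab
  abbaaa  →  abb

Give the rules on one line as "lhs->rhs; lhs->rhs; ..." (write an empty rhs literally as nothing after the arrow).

aa->b; ba->b

  | baa => ba => b
  | abbb
  | aaaaab => baaab => baab => bab => bb
  | bababa => bbaba => bbba => bbb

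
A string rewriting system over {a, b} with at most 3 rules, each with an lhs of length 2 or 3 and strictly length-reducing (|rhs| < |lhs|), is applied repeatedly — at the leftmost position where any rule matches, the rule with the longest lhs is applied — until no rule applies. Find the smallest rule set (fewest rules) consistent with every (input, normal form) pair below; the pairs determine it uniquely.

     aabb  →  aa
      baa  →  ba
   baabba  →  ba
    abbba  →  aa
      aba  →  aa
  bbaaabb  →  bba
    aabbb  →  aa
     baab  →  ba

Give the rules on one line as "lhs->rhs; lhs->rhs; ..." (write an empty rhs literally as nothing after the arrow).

  | aabb => aab => aa
  | baa => ba
  | baabba => babba => baba => baa => ba
  | abbba => abba => aba => aa

ab->a; baa->ba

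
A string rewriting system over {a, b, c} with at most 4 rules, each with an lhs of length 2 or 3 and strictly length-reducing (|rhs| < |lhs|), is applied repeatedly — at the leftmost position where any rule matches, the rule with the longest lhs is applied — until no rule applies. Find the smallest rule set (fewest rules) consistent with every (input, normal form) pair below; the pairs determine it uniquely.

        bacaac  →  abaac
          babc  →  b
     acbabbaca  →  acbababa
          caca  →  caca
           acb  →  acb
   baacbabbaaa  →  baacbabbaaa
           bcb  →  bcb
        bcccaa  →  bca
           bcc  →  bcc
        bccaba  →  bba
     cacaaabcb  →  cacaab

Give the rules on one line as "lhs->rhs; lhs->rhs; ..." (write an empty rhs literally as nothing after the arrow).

  | bacaac => abaac
  | babc => b
  | acbabbaca => acbababa
  | caca

abc->; bac->ab; cca->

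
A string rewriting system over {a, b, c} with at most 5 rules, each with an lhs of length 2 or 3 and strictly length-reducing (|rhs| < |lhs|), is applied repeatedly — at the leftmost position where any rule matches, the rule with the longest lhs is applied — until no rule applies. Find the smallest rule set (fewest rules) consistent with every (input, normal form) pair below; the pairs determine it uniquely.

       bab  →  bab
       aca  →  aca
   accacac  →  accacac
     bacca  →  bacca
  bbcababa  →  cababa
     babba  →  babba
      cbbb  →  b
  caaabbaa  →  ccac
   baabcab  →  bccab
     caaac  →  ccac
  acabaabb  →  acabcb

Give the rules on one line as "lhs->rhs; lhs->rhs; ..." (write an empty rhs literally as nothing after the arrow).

aa->c; aab->c; bbc->c; cbb->

  | bab
  | aca
  | accacac
  | bacca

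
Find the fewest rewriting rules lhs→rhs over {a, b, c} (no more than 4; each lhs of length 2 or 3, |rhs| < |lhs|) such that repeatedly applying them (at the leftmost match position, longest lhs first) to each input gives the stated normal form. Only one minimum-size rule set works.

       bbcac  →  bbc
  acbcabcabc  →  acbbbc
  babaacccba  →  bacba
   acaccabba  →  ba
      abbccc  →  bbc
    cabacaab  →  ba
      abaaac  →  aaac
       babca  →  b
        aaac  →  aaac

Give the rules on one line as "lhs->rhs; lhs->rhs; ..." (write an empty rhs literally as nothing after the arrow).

ab->; ca->; cc->b

  | bbcac => bbc
  | acbcabcabc => acbbcabc => acbbbc
  | babaacccba => baacccba => baabcba => bacba
  | acaccabba => accabba => ababba => abba => ba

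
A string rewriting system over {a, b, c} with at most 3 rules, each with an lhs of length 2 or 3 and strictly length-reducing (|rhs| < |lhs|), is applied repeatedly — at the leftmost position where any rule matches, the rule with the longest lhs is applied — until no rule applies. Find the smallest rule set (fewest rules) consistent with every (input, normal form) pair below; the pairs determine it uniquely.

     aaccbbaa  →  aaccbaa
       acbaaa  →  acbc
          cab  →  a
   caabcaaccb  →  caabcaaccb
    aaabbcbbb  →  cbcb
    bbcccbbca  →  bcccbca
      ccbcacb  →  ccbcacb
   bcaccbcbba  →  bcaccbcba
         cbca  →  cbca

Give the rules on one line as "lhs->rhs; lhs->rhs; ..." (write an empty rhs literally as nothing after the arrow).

aaa->c; bb->b; cab->a

  | aaccbbaa => aaccbaa
  | acbaaa => acbc
  | cab => a
  | caabcaaccb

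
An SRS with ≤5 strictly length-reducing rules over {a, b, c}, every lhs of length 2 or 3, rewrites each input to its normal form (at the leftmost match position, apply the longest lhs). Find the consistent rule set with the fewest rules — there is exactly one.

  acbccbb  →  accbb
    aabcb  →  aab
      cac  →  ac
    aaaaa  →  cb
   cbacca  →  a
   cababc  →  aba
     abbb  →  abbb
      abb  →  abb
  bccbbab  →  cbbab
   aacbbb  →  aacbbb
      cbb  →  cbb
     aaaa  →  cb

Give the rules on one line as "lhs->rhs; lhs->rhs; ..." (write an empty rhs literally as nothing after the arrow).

  | acbccbb => accbb
  | aabcb => aab
  | cac => ac
  | aaaaa => cbaa => cba => cb

aaa->cb; bc->; ca->a; cba->cb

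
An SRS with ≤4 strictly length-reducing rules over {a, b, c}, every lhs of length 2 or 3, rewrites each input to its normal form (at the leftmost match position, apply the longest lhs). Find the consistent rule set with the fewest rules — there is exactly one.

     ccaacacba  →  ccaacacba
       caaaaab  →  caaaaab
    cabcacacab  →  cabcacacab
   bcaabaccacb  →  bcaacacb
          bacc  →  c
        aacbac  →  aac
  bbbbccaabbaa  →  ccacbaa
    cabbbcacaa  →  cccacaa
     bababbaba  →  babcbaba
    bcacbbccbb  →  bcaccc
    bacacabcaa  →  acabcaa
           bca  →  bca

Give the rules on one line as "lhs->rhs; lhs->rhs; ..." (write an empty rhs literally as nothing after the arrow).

abb->cb; bac->; bb->

  | ccaacacba
  | caaaaab
  | cabcacacab
  | bcaabaccacb => bcaacacb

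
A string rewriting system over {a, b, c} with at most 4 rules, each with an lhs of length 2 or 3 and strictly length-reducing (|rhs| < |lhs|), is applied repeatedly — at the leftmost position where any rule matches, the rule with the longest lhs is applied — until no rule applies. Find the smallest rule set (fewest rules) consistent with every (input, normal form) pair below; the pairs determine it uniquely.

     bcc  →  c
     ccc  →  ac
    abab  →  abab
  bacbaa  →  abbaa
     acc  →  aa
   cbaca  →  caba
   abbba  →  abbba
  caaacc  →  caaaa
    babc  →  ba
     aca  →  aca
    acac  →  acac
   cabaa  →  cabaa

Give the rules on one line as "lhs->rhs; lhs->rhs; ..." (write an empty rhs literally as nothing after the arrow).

bac->ab; bc->; cc->a

  | bcc => c
  | ccc => ac
  | abab
  | bacbaa => abbaa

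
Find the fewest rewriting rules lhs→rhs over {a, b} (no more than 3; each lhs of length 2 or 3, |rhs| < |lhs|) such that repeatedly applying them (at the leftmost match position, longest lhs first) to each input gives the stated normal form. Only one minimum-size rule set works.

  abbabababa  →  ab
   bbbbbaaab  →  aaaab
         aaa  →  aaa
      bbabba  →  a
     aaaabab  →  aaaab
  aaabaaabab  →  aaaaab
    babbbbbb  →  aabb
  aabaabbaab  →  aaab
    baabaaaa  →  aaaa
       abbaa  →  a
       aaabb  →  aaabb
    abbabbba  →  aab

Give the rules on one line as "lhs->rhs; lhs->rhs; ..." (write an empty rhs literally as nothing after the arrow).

ba->; bbb->ab

  | abbabababa => abbababa => abbaba => abba => ab
  | bbbbbaaab => abbbaaab => aabaaab => aaaab
  | aaa
  | bbabba => bbba => aba => a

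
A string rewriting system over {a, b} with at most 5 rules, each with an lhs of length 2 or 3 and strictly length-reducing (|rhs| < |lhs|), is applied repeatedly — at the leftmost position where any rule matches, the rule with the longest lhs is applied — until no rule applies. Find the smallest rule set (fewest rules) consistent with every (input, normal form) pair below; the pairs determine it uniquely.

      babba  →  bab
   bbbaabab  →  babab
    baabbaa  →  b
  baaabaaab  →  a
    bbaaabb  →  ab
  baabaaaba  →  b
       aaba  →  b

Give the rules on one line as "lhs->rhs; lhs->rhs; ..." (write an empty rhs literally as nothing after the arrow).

  | babba => bab
  | bbbaabab => aaabab => babab
  | baabbaa => bbbbaa => abaa => abb => aa => b
  | baaabaaab => bbabaaab => bbaaab => baab => bbb => a

aa->b; bb->a; bba->b; bbb->a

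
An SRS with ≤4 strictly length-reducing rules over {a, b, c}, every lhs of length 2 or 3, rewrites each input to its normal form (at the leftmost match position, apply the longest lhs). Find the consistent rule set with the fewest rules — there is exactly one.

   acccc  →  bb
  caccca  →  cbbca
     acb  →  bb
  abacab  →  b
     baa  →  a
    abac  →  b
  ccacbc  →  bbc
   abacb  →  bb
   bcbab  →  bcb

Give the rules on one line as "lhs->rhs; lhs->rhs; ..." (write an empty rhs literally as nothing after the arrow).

  | acccc => bbcc => bb
  | caccca => cbbca
  | acb => bb
  | abacab => acab => bab => b

ac->b; acc->bb; ba->; cc->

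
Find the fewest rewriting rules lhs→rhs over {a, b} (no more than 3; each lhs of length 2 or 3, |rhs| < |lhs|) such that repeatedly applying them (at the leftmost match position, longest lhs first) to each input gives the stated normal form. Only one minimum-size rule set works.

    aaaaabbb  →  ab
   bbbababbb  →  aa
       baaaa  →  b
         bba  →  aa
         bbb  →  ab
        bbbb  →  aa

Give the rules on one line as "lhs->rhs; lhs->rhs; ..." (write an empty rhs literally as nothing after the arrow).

  | aaaaabbb => aaabb => ab
  | bbbababbb => abababbb => abbabbb => aaabbb => abb => aa
  | baaaa => baaa => baa => ba => b
  | bba => aa

aab->; ba->b; bb->a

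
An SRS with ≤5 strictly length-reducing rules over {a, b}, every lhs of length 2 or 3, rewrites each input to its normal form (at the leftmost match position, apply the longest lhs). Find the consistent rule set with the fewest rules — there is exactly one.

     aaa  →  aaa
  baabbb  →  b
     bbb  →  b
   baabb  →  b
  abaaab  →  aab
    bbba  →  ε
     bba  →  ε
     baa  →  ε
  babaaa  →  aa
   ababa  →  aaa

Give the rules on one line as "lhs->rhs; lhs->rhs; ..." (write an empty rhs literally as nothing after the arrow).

ba->a; baa->; bb->b; bba->

  | aaa
  | baabbb => bbb => bb => b
  | bbb => bb => b
  | baabb => bb => b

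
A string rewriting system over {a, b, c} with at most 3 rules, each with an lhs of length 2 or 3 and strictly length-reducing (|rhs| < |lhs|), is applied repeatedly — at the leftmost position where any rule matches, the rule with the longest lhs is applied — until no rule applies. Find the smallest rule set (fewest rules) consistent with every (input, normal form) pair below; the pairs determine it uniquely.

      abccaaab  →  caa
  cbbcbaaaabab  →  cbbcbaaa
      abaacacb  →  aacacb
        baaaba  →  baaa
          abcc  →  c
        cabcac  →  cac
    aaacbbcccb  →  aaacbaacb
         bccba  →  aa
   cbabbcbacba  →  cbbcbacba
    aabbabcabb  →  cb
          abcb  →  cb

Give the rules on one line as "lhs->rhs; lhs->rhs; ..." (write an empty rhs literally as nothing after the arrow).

ab->; bcc->aa; cc->c

  | abccaaab => ccaaab => caaab => caa
  | cbbcbaaaabab => cbbcbaaaab => cbbcbaaa
  | abaacacb => aacacb
  | baaaba => baaa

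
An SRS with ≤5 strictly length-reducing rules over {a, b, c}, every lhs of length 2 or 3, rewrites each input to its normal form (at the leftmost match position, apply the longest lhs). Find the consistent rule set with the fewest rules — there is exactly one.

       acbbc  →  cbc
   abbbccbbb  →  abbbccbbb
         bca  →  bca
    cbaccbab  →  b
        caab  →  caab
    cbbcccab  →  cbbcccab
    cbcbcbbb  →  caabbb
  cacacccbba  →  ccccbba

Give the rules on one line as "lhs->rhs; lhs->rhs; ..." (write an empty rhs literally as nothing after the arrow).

  | acbbc => cbc
  | abbbccbbb
  | bca
  | cbaccbab => accbab => acab => b

aca->; acb->c; bcb->ab; cba->a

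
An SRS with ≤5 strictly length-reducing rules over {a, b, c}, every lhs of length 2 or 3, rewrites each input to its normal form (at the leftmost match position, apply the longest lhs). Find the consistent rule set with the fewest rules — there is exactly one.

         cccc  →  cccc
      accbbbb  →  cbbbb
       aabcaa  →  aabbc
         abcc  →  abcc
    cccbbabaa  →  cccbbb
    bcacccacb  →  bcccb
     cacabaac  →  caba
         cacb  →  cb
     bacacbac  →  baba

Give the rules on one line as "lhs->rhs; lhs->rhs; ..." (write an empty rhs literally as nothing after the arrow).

ac->; bac->ba; bba->bb; caa->bc

  | cccc
  | accbbbb => cbbbb
  | aabcaa => aabbc
  | abcc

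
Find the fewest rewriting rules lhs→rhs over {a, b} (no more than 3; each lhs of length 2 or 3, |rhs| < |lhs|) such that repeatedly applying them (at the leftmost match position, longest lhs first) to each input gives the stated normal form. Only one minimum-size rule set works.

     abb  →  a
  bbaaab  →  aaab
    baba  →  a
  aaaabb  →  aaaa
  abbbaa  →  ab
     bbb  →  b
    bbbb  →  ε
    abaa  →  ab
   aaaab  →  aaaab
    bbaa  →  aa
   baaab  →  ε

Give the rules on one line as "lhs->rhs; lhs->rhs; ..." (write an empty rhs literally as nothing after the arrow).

ba->b; bb->

  | abb => a
  | bbaaab => aaab
  | baba => bba => a
  | aaaabb => aaaa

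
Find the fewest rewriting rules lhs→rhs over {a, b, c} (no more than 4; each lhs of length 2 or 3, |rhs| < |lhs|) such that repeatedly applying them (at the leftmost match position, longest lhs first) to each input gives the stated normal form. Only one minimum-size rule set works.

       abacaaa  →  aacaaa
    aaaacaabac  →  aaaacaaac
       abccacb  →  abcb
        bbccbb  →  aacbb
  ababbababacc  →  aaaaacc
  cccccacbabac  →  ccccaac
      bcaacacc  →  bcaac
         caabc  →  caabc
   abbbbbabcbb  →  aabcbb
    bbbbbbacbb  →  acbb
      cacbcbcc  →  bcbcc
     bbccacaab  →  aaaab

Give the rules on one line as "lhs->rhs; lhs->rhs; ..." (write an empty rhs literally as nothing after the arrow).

ba->a; bbc->aa; cac->

  | abacaaa => aacaaa
  | aaaacaabac => aaaacaaac
  | abccacb => abcb
  | bbccbb => aacbb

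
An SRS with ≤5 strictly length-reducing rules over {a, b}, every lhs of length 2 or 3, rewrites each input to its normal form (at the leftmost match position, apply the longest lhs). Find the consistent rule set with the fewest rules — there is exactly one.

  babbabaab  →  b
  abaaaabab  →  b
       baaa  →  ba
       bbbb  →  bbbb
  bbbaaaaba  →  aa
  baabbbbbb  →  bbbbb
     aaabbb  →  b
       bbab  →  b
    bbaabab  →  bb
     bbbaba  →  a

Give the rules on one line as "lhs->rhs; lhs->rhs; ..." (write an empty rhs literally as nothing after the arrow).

ab->b; abb->; baa->ab; bba->aa

  | babbabaab => babaab => bbaab => aaab => aab => ab => b
  | abaaaabab => baaaabab => abaabab => baabab => abbab => ab => b
  | baaa => aba => ba
  | bbbb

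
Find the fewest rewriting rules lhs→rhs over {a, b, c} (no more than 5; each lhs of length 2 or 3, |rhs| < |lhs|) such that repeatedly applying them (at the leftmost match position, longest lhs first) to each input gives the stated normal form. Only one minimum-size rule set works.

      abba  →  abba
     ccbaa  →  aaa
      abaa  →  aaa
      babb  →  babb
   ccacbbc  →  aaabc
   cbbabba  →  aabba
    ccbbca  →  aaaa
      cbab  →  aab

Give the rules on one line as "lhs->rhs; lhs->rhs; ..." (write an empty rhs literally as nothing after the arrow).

aba->aa; bbc->aa; cb->a; cc->a

  | abba
  | ccbaa => abaa => aaa
  | abaa => aaa
  | babb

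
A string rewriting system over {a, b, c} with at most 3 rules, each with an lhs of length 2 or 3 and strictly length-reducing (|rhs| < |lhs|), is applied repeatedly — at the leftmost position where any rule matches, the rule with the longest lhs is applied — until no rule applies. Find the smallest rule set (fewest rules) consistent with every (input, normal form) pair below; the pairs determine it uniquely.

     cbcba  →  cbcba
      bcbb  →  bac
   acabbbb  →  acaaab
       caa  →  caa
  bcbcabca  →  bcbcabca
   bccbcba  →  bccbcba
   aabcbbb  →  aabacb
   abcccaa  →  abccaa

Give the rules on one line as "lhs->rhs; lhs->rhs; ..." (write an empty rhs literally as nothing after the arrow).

bbb->aa; cbb->ac; ccc->cc

  | cbcba
  | bcbb => bac
  | acabbbb => acaaab
  | caa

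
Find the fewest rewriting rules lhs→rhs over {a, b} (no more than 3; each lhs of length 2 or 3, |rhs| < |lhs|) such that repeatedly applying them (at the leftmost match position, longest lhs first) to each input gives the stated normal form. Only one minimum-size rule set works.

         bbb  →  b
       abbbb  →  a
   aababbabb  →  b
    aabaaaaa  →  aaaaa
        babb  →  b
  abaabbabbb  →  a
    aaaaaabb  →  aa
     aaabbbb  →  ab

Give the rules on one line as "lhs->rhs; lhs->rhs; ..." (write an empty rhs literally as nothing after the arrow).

  | bbb => b
  | abbbb => abb => a
  | aababbabb => abbabb => aabb => b
  | aabaaaaa => aaaaa

aab->; ba->b; bb->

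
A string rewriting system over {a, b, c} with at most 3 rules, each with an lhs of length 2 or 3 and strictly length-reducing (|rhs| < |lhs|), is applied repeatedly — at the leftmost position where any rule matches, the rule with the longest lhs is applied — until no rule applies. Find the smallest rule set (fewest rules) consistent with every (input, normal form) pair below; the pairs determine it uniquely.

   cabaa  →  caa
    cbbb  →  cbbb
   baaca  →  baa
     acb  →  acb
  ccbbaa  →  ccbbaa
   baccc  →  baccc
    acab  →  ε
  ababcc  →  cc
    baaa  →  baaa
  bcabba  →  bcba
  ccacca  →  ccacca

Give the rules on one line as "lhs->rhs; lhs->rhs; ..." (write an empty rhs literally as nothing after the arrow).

ab->; aca->a

  | cabaa => caa
  | cbbb
  | baaca => baa
  | acb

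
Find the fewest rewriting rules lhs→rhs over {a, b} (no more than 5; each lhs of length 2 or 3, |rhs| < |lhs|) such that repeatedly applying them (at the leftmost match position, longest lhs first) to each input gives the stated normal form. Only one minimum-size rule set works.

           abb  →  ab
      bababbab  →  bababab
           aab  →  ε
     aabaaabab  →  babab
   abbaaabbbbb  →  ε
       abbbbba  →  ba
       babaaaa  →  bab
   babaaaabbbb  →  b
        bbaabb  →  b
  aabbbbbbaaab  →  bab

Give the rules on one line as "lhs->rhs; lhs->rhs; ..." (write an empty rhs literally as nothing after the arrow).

  | abb => ab
  | bababbab => bababab
  | aab => ε
  | aabaaabab => aaabab => babab

aa->b; aab->; bb->b; bbb->ab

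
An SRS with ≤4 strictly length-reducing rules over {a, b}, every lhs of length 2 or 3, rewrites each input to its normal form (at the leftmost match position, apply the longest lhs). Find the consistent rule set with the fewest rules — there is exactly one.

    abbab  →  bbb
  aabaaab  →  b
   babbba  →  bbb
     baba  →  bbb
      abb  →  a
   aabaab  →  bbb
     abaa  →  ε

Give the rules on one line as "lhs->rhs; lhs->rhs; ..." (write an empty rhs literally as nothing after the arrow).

ab->a; aba->bb; bba->

  | abbab => abab => bbb
  | aabaaab => abbaab => abaab => bbab => b
  | babbba => babba => baba => bbb
  | baba => bbb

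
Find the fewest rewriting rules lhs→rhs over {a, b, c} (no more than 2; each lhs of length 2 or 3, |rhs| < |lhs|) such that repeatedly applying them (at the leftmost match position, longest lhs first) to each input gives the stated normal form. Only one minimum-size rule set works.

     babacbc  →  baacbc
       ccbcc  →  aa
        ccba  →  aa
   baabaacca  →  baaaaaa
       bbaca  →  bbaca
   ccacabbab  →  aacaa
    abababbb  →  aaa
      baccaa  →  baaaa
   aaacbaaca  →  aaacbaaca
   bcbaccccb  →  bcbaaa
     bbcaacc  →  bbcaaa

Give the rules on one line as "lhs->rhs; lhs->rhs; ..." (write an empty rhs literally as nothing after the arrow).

  | babacbc => baacbc
  | ccbcc => abcc => acc => aa
  | ccba => aba => aa
  | baabaacca => baaaacca => baaaaaa

ab->a; cc->a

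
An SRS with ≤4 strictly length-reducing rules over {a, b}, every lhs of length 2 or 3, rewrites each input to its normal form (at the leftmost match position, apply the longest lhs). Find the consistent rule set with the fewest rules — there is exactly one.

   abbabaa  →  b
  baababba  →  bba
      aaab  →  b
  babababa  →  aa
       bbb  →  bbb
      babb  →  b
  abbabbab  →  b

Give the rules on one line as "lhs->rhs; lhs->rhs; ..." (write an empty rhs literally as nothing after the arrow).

aaa->; ab->b; bab->a

  | abbabaa => bbabaa => baaa => b
  | baababba => bababba => aabba => abba => bba
  | aaab => b
  | babababa => aababa => ababa => baba => aa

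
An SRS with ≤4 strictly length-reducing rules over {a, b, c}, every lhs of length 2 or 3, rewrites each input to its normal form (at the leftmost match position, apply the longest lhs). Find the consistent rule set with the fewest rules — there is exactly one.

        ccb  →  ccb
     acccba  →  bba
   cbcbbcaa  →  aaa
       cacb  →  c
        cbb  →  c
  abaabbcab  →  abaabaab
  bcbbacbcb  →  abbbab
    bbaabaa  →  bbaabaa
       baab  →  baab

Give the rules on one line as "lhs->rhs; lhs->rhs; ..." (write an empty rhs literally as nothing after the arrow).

ac->b; bc->a; cab->; cbb->c

  | ccb
  | acccba => bccba => acba => bba
  | cbcbbcaa => cabbcaa => bcaa => aaa
  | cacb => cbb => c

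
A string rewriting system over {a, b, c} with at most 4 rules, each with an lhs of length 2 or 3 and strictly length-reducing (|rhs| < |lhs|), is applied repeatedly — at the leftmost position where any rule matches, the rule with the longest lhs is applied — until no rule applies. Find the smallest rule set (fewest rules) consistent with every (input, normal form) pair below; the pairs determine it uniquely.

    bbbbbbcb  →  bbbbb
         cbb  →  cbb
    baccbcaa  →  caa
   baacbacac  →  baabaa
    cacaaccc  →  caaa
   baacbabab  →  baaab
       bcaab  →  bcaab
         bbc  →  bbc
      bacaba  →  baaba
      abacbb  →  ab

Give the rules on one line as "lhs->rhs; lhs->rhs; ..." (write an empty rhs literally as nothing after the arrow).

  | bbbbbbcb => bbbbb
  | cbb
  | baccbcaa => bacbcaa => babcaa => caa
  | baacbacac => baabacac => baabaac => baabaa

ac->a; bab->; bcb->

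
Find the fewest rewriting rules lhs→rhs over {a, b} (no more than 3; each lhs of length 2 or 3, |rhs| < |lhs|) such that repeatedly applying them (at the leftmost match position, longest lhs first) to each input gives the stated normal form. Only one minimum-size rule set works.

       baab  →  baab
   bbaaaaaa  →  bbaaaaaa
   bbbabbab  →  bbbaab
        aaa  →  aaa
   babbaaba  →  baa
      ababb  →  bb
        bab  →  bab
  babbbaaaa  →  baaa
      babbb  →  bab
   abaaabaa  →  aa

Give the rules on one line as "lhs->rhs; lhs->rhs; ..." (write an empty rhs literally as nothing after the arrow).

aba->; abb->a

  | baab
  | bbaaaaaa
  | bbbabbab => bbbaab
  | aaa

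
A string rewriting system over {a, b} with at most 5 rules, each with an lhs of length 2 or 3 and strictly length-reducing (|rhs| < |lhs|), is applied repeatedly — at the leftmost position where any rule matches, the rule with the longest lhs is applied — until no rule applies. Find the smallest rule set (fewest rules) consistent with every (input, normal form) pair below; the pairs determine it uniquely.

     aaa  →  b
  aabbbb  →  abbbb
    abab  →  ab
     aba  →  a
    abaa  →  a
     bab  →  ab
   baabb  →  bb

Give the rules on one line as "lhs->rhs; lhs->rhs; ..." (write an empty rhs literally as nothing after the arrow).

  | aaa => b
  | aabbbb => abbbb
  | abab => aab => ab
  | aba => aa => a

aa->a; aaa->b; ba->a; baa->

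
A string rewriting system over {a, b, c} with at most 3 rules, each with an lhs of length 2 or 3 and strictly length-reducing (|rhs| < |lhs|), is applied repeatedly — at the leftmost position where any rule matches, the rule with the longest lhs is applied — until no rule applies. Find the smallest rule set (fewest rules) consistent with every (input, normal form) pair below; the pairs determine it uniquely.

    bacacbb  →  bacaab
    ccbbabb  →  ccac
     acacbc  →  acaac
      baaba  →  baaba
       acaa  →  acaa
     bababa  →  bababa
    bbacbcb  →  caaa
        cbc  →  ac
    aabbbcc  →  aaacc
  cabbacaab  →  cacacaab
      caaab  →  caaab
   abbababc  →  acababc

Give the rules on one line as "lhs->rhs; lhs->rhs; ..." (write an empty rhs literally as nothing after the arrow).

  | bacacbb => bacaab
  | ccbbabb => ccbabb => ccabb => ccac
  | acacbc => acaac
  | baaba

bb->c; cb->a; ccb->cc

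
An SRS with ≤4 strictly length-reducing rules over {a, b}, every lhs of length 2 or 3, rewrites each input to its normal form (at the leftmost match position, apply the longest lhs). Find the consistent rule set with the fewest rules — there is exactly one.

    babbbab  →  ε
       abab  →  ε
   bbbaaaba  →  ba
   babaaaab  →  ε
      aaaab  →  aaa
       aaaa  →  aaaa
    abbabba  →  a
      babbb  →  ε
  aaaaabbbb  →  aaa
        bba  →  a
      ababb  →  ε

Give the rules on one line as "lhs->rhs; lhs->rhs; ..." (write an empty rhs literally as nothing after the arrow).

  | babbbab => bbab => ab => ε
  | abab => ab => ε
  | bbbaaaba => baaaba => baba => ba
  | babaaaab => baaaab => baab => bb => ε

ab->; abb->; baa->b; bb->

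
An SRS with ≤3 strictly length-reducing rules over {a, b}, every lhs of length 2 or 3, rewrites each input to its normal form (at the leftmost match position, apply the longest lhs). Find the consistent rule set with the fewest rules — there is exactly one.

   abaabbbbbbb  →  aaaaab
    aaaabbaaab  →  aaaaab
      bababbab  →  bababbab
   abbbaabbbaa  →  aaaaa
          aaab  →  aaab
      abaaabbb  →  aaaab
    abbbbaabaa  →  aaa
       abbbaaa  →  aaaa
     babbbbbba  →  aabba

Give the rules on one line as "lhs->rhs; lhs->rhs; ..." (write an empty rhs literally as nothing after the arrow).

  | abaabbbbbbb => aabbbbbbb => aaabbbbb => aaaabbb => aaaaab
  | aaaabbaaab => aaaabaab => aaaaab
  | bababbab
  | abbbaabbbaa => aabaabbbaa => aaabbbaa => aaaabaa => aaaaa

baa->a; bbb->ab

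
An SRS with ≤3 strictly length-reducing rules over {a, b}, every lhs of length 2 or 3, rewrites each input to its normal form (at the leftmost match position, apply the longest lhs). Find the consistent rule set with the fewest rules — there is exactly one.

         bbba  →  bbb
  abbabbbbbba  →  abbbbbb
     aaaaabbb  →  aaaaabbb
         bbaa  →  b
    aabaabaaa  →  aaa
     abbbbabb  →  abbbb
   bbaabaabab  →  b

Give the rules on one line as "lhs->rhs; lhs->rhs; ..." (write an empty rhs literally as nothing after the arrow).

  | bbba => bbb
  | abbabbbbbba => abbbbbba => abbbbbb
  | aaaaabbb
  | bbaa => b

ba->b; baa->; bab->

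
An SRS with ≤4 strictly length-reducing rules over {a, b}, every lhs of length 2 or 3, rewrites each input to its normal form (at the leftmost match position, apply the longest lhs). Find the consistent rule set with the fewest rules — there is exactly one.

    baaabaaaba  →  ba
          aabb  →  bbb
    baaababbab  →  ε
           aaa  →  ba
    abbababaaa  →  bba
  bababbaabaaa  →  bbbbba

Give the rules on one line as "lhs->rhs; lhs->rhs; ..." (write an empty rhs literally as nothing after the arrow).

aa->b; ab->; aba->ab; bab->ab

  | baaabaaaba => bbabaaaba => babaaaba => abaaaba => abaaba => ababa => abba => ba
  | aabb => bbb
  | baaababbab => bbababbab => bababbab => ababbab => abbbab => bbab => bab => ab => ε
  | aaa => ba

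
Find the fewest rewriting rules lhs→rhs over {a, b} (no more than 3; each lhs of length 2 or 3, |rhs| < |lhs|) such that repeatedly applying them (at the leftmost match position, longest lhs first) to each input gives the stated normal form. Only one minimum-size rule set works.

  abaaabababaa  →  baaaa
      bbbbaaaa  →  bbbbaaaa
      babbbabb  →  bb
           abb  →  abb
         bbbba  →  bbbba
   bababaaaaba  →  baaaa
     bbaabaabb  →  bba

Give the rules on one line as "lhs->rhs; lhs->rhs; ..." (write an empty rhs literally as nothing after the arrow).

  | abaaabababaa => baaabababaa => baaababaa => baaabaa => baaaa
  | bbbbaaaa
  | babbbabb => bbabb => bb
  | abb

aab->a; aba->ba; bab->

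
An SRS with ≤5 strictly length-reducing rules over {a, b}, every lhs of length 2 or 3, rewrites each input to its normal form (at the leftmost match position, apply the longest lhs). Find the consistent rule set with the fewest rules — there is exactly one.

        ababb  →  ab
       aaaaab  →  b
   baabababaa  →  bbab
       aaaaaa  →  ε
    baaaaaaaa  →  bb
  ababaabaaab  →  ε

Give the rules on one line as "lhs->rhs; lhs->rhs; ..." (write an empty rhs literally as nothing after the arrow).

  | ababb => ab
  | aaaaab => aab => b
  | baabababaa => bbababaa => bbababb => bbab
  | aaaaaa => aaa => ε

aa->b; aaa->; aab->b; abb->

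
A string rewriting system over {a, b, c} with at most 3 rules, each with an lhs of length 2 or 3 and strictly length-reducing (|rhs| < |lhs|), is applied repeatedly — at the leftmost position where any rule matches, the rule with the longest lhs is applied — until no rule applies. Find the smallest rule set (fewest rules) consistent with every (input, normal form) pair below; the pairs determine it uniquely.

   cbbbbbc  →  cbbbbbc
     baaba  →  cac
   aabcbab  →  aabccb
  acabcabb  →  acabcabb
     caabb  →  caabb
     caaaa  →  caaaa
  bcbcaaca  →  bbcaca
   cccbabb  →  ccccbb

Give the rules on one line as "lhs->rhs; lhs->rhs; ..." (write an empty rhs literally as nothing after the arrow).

ba->c; cbc->bb

  | cbbbbbc
  | baaba => caba => cac
  | aabcbab => aabccb
  | acabcabb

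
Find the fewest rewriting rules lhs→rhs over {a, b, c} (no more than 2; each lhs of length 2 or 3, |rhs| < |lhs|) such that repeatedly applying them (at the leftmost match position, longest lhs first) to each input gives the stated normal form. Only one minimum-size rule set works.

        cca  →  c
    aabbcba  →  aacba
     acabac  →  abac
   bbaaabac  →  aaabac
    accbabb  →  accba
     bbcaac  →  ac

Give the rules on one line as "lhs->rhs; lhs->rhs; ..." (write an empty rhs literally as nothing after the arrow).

  | cca => c
  | aabbcba => aacba
  | acabac => abac
  | bbaaabac => aaabac

bb->; ca->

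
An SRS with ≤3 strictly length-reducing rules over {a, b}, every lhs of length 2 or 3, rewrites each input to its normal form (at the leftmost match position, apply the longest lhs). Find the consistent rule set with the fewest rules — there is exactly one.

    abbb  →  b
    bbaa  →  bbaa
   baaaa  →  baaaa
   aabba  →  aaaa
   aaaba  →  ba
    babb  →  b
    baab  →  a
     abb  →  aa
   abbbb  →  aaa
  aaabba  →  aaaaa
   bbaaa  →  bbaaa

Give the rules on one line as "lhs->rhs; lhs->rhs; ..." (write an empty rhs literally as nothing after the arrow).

ab->b; abb->aa; bab->a

  | abbb => aab => ab => b
  | bbaa
  | baaaa
  | aabba => aaaa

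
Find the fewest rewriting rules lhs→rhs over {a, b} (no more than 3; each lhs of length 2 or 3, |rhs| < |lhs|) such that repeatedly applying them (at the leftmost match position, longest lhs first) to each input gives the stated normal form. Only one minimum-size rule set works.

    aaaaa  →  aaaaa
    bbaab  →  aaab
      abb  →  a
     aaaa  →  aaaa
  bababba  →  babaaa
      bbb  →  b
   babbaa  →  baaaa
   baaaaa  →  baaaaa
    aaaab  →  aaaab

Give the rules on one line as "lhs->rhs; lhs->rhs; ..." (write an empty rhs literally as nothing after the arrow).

bb->; bba->aa

  | aaaaa
  | bbaab => aaab
  | abb => a
  | aaaa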